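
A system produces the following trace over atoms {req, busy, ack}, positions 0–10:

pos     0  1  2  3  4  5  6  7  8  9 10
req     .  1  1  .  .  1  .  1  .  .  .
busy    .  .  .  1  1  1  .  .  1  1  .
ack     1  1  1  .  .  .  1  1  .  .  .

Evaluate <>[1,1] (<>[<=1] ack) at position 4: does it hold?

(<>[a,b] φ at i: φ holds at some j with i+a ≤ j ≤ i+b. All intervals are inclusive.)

Check <>[<=1] ack at each j in [5,5]:
  j=5: holds (witness at 6)
Found at j=5 → formula holds.

Holds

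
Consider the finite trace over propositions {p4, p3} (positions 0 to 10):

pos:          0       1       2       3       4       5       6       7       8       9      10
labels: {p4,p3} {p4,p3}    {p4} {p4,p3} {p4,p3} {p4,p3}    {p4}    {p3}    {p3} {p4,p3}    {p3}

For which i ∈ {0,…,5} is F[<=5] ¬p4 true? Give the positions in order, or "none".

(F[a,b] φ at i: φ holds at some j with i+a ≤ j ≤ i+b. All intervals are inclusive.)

2, 3, 4, 5

Evaluate at each i in [0,5]:
  i=0: ✗ (none in [0,5])
  i=1: ✗ (none in [1,6])
  i=2: ✓ (witness j=7)
  i=3: ✓ (witness j=7)
  i=4: ✓ (witness j=7)
  i=5: ✓ (witness j=7)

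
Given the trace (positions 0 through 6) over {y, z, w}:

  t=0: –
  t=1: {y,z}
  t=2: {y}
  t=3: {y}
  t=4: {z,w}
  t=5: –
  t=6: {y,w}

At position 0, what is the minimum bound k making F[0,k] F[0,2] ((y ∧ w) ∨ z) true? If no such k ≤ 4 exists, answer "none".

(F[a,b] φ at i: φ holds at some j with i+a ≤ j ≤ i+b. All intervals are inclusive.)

0

Scan j = 0,1,… for F[0,2] ((y ∧ w) ∨ z):
  j=0: holds
First hit at j=0, so smallest k = 0-0 = 0.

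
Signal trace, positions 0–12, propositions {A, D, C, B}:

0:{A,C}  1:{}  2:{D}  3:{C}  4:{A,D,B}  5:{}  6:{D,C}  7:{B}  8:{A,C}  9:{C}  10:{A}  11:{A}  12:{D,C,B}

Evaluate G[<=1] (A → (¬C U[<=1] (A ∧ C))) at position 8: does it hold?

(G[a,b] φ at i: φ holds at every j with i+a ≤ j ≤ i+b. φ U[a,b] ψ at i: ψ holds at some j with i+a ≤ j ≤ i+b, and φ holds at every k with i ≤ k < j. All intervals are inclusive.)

Check (A → (¬C U[<=1] (A ∧ C))) at every j in [8,9]:
  j=8: antecedent true; consequent holds → ✓
  j=9: antecedent false → ✓
All positions satisfy it → formula holds.

Holds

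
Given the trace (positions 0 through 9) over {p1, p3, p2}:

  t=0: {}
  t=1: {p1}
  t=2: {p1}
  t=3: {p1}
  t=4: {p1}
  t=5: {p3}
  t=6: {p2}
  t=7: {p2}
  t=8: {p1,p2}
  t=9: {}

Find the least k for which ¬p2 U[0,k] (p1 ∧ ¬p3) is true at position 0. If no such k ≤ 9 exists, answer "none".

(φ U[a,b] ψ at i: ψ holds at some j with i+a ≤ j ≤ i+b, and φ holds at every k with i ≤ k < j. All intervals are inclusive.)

1

Need earliest j ≥ 0 with (p1 ∧ ¬p3), and ¬p2 at every k in [0,j-1].
  j=0: rhs fails.
  j=1: rhs holds; lhs holds on [0,0]. k = 1.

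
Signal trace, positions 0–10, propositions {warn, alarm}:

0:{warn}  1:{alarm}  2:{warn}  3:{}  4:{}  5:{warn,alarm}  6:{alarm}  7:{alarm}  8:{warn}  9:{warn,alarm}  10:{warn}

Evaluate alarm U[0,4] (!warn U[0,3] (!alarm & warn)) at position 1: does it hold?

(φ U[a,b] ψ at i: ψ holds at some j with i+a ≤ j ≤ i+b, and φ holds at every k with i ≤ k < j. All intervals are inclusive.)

Need some j in [1,5] with (!warn U[0,3] (!alarm & warn)), and alarm at every k in [1,j-1].
  j=1: (!warn U[0,3] (!alarm & warn)) holds; no prefix to check → satisfied.

Holds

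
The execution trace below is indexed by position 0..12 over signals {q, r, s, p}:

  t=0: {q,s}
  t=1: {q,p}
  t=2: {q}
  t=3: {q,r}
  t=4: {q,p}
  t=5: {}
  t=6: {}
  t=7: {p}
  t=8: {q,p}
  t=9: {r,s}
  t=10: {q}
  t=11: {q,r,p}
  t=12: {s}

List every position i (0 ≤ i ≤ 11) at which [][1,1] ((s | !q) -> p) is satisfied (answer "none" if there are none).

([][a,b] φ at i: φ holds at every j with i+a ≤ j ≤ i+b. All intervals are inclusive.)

0, 1, 2, 3, 6, 7, 9, 10

Evaluate at each i in [0,11]:
  i=0: ✓ (all of [1,1])
  i=1: ✓ (all of [2,2])
  i=2: ✓ (all of [3,3])
  i=3: ✓ (all of [4,4])
  i=4: ✗ (fails at j=5)
  i=5: ✗ (fails at j=6)
  i=6: ✓ (all of [7,7])
  i=7: ✓ (all of [8,8])
  i=8: ✗ (fails at j=9)
  i=9: ✓ (all of [10,10])
  i=10: ✓ (all of [11,11])
  i=11: ✗ (fails at j=12)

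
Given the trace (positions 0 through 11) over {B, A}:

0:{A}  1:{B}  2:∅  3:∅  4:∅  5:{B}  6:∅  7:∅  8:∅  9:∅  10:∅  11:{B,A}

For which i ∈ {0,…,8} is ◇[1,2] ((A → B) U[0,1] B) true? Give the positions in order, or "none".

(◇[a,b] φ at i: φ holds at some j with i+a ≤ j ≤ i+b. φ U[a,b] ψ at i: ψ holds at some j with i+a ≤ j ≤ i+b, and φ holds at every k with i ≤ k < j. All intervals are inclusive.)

0, 2, 3, 4, 8

Evaluate at each i in [0,8]:
  i=0: ✓ (witness j=1)
  i=1: ✗ (none in [2,3])
  i=2: ✓ (witness j=4)
  i=3: ✓ (witness j=4)
  i=4: ✓ (witness j=5)
  i=5: ✗ (none in [6,7])
  i=6: ✗ (none in [7,8])
  i=7: ✗ (none in [8,9])
  i=8: ✓ (witness j=10)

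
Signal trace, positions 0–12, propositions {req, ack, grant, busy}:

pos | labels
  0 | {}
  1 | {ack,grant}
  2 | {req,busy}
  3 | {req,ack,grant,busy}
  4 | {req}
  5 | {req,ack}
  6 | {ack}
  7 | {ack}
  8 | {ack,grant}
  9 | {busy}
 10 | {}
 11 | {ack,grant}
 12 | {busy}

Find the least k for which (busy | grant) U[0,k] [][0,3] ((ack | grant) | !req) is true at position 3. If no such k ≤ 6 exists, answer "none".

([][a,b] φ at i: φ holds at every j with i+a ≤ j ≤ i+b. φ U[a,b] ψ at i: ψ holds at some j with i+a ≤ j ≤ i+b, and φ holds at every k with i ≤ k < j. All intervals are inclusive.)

none

Need earliest j ≥ 3 with [][0,3] ((ack | grant) | !req), and (busy | grant) at every k in [3,j-1].
  j=3: rhs fails.
  j=4: rhs fails.
  j=5: rhs holds but lhs fails at k=4.
  j=6: rhs holds but lhs fails at k=4.
  j=7: rhs holds but lhs fails at k=4.
  j=8: rhs holds but lhs fails at k=4.
  j=9: rhs holds but lhs fails at k=4.
No witness within the range → none.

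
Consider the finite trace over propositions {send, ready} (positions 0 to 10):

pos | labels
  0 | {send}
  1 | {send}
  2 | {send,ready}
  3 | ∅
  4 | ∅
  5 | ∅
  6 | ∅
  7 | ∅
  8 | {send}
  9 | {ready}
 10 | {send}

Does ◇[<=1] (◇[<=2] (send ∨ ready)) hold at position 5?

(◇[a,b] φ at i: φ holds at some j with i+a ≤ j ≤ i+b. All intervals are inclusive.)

Yes

Check ◇[<=2] (send ∨ ready) at each j in [5,6]:
  j=5: fails (none in [5,7])
  j=6: holds (witness at 8)
Found at j=6 → formula holds.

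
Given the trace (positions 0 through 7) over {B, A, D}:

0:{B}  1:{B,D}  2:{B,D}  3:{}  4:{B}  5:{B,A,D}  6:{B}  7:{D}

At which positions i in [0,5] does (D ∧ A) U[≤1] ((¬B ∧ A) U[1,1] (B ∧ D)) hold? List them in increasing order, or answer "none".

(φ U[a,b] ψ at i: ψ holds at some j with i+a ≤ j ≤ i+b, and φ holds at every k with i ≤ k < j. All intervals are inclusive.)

none

Evaluate at each i in [0,5]:
  i=0: ✗ (no rhs in [0,1])
  i=1: ✗ (no rhs in [1,2])
  i=2: ✗ (no rhs in [2,3])
  i=3: ✗ (no rhs in [3,4])
  i=4: ✗ (no rhs in [4,5])
  i=5: ✗ (no rhs in [5,6])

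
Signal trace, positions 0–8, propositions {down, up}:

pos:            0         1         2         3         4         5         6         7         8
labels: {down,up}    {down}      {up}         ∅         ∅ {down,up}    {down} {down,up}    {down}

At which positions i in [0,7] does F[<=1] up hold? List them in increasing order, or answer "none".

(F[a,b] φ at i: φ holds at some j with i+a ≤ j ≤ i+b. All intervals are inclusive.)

Evaluate at each i in [0,7]:
  i=0: ✓ (witness j=0)
  i=1: ✓ (witness j=2)
  i=2: ✓ (witness j=2)
  i=3: ✗ (none in [3,4])
  i=4: ✓ (witness j=5)
  i=5: ✓ (witness j=5)
  i=6: ✓ (witness j=7)
  i=7: ✓ (witness j=7)

0, 1, 2, 4, 5, 6, 7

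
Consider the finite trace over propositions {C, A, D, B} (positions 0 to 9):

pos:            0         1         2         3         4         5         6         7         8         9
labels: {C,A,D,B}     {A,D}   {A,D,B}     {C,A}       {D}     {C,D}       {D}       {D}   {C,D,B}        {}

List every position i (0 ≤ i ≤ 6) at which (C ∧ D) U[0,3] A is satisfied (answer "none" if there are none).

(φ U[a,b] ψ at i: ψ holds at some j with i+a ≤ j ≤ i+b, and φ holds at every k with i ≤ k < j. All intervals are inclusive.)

Evaluate at each i in [0,6]:
  i=0: ✓ (rhs at j=0)
  i=1: ✓ (rhs at j=1)
  i=2: ✓ (rhs at j=2)
  i=3: ✓ (rhs at j=3)
  i=4: ✗ (no rhs in [4,7])
  i=5: ✗ (no rhs in [5,8])
  i=6: ✗ (no rhs in [6,9])

0, 1, 2, 3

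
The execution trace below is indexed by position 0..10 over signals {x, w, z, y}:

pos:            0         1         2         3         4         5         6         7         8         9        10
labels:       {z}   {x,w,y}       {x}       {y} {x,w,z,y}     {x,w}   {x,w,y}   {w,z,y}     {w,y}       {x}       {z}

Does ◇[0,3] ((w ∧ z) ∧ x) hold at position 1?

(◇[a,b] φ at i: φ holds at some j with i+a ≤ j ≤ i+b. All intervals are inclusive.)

Check ((w ∧ z) ∧ x) at each j in [1,4]:
  j=1: false
  j=2: false
  j=3: false
  j=4: true
Found at j=4 → formula holds.

Holds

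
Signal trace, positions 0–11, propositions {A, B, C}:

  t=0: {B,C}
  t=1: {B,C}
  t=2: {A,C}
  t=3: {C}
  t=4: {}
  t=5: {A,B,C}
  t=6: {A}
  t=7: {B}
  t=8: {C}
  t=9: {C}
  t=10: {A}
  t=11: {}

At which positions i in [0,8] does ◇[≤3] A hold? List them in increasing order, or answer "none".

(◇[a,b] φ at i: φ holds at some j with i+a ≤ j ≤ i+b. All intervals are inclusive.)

Evaluate at each i in [0,8]:
  i=0: ✓ (witness j=2)
  i=1: ✓ (witness j=2)
  i=2: ✓ (witness j=2)
  i=3: ✓ (witness j=5)
  i=4: ✓ (witness j=5)
  i=5: ✓ (witness j=5)
  i=6: ✓ (witness j=6)
  i=7: ✓ (witness j=10)
  i=8: ✓ (witness j=10)

0, 1, 2, 3, 4, 5, 6, 7, 8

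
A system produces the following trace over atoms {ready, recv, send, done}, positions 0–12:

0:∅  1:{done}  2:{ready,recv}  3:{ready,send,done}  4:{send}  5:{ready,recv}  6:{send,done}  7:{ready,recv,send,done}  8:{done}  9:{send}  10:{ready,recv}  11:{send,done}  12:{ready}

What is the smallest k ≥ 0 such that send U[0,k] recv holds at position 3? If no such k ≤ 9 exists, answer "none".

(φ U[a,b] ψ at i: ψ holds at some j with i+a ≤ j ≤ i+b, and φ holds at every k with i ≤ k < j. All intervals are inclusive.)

2

Need earliest j ≥ 3 with recv, and send at every k in [3,j-1].
  j=3: rhs fails.
  j=4: rhs fails.
  j=5: rhs holds; lhs holds on [3,4]. k = 2.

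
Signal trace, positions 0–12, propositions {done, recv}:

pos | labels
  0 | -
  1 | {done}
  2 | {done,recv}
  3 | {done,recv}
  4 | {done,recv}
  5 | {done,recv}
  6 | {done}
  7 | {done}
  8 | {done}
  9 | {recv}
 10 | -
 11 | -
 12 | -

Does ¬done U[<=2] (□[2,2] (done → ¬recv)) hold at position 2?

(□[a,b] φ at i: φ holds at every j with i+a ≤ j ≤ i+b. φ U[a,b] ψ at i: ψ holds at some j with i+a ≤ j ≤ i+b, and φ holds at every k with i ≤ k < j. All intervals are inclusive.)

Does not hold

Need some j in [2,4] with □[2,2] (done → ¬recv), and ¬done at every k in [2,j-1].
  j=2: □[2,2] (done → ¬recv) — fails at 4.
  j=3: □[2,2] (done → ¬recv) — fails at 5.
  j=4: □[2,2] (done → ¬recv) holds, but ¬done fails at k=2 → not this j.
No j in the window works → until fails.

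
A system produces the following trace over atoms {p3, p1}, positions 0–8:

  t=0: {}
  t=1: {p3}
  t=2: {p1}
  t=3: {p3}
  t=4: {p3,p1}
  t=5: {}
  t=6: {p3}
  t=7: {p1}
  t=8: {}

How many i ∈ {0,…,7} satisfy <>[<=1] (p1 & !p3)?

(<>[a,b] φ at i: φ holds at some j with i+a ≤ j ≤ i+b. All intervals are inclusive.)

4

Evaluate at each i in [0,7]:
  i=0: ✗ (none in [0,1])
  i=1: ✓ (witness j=2)
  i=2: ✓ (witness j=2)
  i=3: ✗ (none in [3,4])
  i=4: ✗ (none in [4,5])
  i=5: ✗ (none in [5,6])
  i=6: ✓ (witness j=7)
  i=7: ✓ (witness j=7)
Positions where it holds: {1, 2, 6, 7} → 4.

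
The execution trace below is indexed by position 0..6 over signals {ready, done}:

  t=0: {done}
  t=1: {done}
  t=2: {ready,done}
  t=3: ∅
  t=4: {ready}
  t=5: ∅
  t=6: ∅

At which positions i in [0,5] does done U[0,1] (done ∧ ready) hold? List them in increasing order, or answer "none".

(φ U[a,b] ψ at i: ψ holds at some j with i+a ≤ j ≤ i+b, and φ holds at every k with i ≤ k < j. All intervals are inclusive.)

1, 2

Evaluate at each i in [0,5]:
  i=0: ✗ (no rhs in [0,1])
  i=1: ✓ (rhs at j=2; lhs holds on [1,1])
  i=2: ✓ (rhs at j=2)
  i=3: ✗ (no rhs in [3,4])
  i=4: ✗ (no rhs in [4,5])
  i=5: ✗ (no rhs in [5,6])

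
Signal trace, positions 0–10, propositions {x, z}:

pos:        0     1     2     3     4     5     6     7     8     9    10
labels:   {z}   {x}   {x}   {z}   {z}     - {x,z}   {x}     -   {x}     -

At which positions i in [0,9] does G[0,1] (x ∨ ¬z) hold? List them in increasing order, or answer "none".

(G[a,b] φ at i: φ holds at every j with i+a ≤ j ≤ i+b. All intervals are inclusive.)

1, 5, 6, 7, 8, 9

Evaluate at each i in [0,9]:
  i=0: ✗ (fails at j=0)
  i=1: ✓ (all of [1,2])
  i=2: ✗ (fails at j=3)
  i=3: ✗ (fails at j=3)
  i=4: ✗ (fails at j=4)
  i=5: ✓ (all of [5,6])
  i=6: ✓ (all of [6,7])
  i=7: ✓ (all of [7,8])
  i=8: ✓ (all of [8,9])
  i=9: ✓ (all of [9,10])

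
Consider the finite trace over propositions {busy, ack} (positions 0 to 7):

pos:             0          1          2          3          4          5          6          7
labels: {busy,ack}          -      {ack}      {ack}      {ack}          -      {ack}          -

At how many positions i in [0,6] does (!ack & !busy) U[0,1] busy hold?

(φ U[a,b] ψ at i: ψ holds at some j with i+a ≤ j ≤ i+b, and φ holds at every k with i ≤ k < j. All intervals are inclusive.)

1

Evaluate at each i in [0,6]:
  i=0: ✓ (rhs at j=0)
  i=1: ✗ (no rhs in [1,2])
  i=2: ✗ (no rhs in [2,3])
  i=3: ✗ (no rhs in [3,4])
  i=4: ✗ (no rhs in [4,5])
  i=5: ✗ (no rhs in [5,6])
  i=6: ✗ (no rhs in [6,7])
Positions where it holds: {0} → 1.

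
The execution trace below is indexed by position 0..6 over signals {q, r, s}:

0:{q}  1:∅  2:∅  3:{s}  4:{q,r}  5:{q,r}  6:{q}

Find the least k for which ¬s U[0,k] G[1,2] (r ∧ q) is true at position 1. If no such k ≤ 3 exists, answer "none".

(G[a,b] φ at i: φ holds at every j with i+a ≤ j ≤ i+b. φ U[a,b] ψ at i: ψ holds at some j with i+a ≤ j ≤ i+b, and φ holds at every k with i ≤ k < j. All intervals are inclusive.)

2

Need earliest j ≥ 1 with G[1,2] (r ∧ q), and ¬s at every k in [1,j-1].
  j=1: rhs fails.
  j=2: rhs fails.
  j=3: rhs holds; lhs holds on [1,2]. k = 2.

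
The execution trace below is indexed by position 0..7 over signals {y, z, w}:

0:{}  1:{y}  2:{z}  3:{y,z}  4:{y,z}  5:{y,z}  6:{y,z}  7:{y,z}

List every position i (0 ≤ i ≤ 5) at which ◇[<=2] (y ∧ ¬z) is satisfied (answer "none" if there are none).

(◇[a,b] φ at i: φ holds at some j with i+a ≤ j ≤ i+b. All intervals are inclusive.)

Evaluate at each i in [0,5]:
  i=0: ✓ (witness j=1)
  i=1: ✓ (witness j=1)
  i=2: ✗ (none in [2,4])
  i=3: ✗ (none in [3,5])
  i=4: ✗ (none in [4,6])
  i=5: ✗ (none in [5,7])

0, 1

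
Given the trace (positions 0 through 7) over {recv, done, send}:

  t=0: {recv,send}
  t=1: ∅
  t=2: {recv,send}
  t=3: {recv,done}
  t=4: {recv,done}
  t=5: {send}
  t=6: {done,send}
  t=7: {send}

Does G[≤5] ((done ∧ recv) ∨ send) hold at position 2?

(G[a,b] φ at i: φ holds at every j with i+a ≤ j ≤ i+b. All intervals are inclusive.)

Check ((done ∧ recv) ∨ send) at every j in [2,7]:
  j=2: true
  j=3: true
  j=4: true
  j=5: true
  j=6: true
  j=7: true
All positions satisfy it → formula holds.

Yes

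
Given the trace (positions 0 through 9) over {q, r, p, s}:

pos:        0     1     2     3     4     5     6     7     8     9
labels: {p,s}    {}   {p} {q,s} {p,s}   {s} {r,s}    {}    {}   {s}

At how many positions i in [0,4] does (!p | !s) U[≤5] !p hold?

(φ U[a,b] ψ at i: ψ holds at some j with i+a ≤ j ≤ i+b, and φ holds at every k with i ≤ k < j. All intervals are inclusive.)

3

Evaluate at each i in [0,4]:
  i=0: ✗ (lhs fails at k=0 before rhs at j=1)
  i=1: ✓ (rhs at j=1)
  i=2: ✓ (rhs at j=3; lhs holds on [2,2])
  i=3: ✓ (rhs at j=3)
  i=4: ✗ (lhs fails at k=4 before rhs at j=5)
Positions where it holds: {1, 2, 3} → 3.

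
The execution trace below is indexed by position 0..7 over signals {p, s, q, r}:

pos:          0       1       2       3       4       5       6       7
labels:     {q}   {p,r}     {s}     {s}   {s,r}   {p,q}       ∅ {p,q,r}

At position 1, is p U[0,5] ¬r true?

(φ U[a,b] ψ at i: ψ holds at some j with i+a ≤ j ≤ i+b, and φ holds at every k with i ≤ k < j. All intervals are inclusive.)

Need some j in [1,6] with ¬r, and p at every k in [1,j-1].
  j=1: ¬r false.
  j=2: ¬r holds; p holds at every k in [1,1] → satisfied.

True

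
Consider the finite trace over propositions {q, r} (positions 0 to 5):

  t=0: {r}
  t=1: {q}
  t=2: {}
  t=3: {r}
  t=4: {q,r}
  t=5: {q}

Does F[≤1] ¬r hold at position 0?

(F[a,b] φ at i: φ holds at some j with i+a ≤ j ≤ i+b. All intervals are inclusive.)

Check ¬r at each j in [0,1]:
  j=0: false
  j=1: true
Found at j=1 → formula holds.

True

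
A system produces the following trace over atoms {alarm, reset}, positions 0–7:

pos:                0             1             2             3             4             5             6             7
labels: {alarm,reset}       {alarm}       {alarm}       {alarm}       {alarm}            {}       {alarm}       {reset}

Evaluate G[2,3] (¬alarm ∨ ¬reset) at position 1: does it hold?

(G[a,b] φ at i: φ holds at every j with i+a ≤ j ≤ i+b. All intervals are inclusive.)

Yes

Check (¬alarm ∨ ¬reset) at every j in [3,4]:
  j=3: true
  j=4: true
All positions satisfy it → formula holds.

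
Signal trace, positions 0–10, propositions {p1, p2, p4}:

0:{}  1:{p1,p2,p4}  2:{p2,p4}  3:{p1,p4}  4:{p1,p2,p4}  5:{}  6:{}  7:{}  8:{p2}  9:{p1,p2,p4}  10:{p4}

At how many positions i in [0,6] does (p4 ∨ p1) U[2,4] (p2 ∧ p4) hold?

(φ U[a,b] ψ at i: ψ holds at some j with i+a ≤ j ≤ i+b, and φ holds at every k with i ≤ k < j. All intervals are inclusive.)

Evaluate at each i in [0,6]:
  i=0: ✗ (lhs fails at k=0 before rhs at j=2)
  i=1: ✓ (rhs at j=4; lhs holds on [1,3])
  i=2: ✓ (rhs at j=4; lhs holds on [2,3])
  i=3: ✗ (no rhs in [5,7])
  i=4: ✗ (no rhs in [6,8])
  i=5: ✗ (lhs fails at k=5 before rhs at j=9)
  i=6: ✗ (lhs fails at k=6 before rhs at j=9)
Positions where it holds: {1, 2} → 2.

2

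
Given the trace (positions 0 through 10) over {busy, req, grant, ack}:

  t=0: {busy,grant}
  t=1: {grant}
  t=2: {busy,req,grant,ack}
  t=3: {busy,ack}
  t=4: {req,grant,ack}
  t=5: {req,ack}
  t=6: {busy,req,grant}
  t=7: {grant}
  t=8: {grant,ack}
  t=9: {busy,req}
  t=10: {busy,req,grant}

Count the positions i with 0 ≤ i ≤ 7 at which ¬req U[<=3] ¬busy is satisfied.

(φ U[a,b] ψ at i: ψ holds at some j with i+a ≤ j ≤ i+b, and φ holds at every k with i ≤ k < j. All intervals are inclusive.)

Evaluate at each i in [0,7]:
  i=0: ✓ (rhs at j=1; lhs holds on [0,0])
  i=1: ✓ (rhs at j=1)
  i=2: ✗ (lhs fails at k=2 before rhs at j=4)
  i=3: ✓ (rhs at j=4; lhs holds on [3,3])
  i=4: ✓ (rhs at j=4)
  i=5: ✓ (rhs at j=5)
  i=6: ✗ (lhs fails at k=6 before rhs at j=7)
  i=7: ✓ (rhs at j=7)
Positions where it holds: {0, 1, 3, 4, 5, 7} → 6.

6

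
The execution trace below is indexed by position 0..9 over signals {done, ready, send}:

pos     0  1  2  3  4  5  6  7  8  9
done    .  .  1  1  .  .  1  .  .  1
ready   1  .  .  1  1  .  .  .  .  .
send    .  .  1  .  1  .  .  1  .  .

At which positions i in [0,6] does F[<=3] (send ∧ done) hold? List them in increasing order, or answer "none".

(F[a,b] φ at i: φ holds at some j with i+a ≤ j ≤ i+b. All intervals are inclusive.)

Evaluate at each i in [0,6]:
  i=0: ✓ (witness j=2)
  i=1: ✓ (witness j=2)
  i=2: ✓ (witness j=2)
  i=3: ✗ (none in [3,6])
  i=4: ✗ (none in [4,7])
  i=5: ✗ (none in [5,8])
  i=6: ✗ (none in [6,9])

0, 1, 2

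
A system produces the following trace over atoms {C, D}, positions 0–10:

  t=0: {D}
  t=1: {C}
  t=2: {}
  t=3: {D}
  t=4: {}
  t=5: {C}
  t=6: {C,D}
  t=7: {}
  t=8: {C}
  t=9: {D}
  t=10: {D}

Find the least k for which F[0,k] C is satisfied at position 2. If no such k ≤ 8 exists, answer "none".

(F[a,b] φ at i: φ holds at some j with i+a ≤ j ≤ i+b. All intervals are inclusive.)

3

Scan j = 2,3,… for C:
  j=2: fails
  j=3: fails
  j=4: fails
  j=5: holds
First hit at j=5, so smallest k = 5-2 = 3.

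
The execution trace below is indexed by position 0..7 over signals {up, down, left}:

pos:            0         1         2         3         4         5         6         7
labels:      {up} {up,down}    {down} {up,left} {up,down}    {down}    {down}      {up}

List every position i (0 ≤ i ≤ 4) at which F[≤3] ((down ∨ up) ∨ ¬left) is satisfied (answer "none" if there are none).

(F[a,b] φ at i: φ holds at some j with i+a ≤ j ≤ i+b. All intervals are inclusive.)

Evaluate at each i in [0,4]:
  i=0: ✓ (witness j=0)
  i=1: ✓ (witness j=1)
  i=2: ✓ (witness j=2)
  i=3: ✓ (witness j=3)
  i=4: ✓ (witness j=4)

0, 1, 2, 3, 4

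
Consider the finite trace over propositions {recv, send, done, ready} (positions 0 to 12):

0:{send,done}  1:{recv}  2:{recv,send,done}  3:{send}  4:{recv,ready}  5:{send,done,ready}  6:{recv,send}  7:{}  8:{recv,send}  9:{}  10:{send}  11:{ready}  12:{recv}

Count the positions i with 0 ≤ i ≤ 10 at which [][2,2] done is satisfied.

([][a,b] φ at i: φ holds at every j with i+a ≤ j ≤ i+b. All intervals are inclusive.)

Evaluate at each i in [0,10]:
  i=0: ✓ (all of [2,2])
  i=1: ✗ (fails at j=3)
  i=2: ✗ (fails at j=4)
  i=3: ✓ (all of [5,5])
  i=4: ✗ (fails at j=6)
  i=5: ✗ (fails at j=7)
  i=6: ✗ (fails at j=8)
  i=7: ✗ (fails at j=9)
  i=8: ✗ (fails at j=10)
  i=9: ✗ (fails at j=11)
  i=10: ✗ (fails at j=12)
Positions where it holds: {0, 3} → 2.

2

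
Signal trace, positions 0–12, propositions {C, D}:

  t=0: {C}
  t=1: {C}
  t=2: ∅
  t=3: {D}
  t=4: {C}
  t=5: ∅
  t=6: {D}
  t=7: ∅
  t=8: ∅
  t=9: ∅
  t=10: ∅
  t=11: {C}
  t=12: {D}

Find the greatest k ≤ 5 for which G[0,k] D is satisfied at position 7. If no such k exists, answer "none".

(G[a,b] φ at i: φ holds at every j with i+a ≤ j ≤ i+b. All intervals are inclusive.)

none

D must hold from j=7 onward; find where it first fails.
  j=7: fails → no k works.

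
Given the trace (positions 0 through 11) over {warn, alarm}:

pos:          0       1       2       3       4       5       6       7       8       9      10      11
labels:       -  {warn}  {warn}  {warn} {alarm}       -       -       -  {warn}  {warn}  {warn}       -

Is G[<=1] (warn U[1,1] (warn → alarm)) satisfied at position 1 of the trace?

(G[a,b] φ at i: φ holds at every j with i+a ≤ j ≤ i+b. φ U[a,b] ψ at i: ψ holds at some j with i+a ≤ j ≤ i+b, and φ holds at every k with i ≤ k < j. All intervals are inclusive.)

Does not hold

Check (warn U[1,1] (warn → alarm)) at every j in [1,2]:
  j=1: fails
  j=2: fails
Fails at j=1 → formula fails.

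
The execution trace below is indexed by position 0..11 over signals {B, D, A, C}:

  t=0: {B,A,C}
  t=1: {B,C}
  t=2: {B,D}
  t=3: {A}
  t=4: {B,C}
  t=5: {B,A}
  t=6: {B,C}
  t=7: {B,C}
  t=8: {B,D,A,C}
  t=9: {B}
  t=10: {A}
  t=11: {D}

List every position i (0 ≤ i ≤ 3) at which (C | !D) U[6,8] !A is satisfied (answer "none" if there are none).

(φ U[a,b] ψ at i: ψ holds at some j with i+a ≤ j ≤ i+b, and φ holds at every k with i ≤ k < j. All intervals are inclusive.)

Evaluate at each i in [0,3]:
  i=0: ✗ (lhs fails at k=2 before rhs at j=6)
  i=1: ✗ (lhs fails at k=2 before rhs at j=7)
  i=2: ✗ (lhs fails at k=2 before rhs at j=9)
  i=3: ✓ (rhs at j=9; lhs holds on [3,8])

3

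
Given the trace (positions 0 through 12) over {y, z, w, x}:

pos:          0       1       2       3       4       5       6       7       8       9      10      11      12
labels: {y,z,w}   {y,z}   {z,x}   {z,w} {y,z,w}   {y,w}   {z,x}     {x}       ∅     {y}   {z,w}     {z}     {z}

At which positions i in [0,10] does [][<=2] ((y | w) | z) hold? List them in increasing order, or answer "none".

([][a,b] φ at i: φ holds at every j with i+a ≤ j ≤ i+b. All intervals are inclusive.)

Evaluate at each i in [0,10]:
  i=0: ✓ (all of [0,2])
  i=1: ✓ (all of [1,3])
  i=2: ✓ (all of [2,4])
  i=3: ✓ (all of [3,5])
  i=4: ✓ (all of [4,6])
  i=5: ✗ (fails at j=7)
  i=6: ✗ (fails at j=7)
  i=7: ✗ (fails at j=7)
  i=8: ✗ (fails at j=8)
  i=9: ✓ (all of [9,11])
  i=10: ✓ (all of [10,12])

0, 1, 2, 3, 4, 9, 10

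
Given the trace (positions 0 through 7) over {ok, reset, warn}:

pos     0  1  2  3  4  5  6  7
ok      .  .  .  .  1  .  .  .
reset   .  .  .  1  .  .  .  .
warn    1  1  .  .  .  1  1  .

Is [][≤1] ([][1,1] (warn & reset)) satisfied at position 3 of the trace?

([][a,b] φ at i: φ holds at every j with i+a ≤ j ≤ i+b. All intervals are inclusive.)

No

Check [][1,1] (warn & reset) at every j in [3,4]:
  j=3: fails at 4
  j=4: fails at 5
Fails at j=3 → formula fails.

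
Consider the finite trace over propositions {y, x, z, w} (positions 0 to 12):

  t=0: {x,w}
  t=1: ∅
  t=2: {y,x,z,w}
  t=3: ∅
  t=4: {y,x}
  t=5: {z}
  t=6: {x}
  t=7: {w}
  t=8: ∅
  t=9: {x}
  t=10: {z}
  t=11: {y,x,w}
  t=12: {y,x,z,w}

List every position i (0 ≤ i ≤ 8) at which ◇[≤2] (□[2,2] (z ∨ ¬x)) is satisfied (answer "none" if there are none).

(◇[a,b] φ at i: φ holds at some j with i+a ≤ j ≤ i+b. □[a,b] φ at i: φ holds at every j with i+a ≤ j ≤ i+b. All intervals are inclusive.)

Evaluate at each i in [0,8]:
  i=0: ✓ (witness j=0)
  i=1: ✓ (witness j=1)
  i=2: ✓ (witness j=3)
  i=3: ✓ (witness j=3)
  i=4: ✓ (witness j=5)
  i=5: ✓ (witness j=5)
  i=6: ✓ (witness j=6)
  i=7: ✓ (witness j=8)
  i=8: ✓ (witness j=8)

0, 1, 2, 3, 4, 5, 6, 7, 8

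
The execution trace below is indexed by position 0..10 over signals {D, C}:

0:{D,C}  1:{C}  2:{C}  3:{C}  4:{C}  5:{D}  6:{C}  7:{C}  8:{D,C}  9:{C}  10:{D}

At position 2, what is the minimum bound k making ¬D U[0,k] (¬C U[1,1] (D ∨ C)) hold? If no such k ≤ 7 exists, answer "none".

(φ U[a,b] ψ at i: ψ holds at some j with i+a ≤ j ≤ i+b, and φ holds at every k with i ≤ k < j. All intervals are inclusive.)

Need earliest j ≥ 2 with (¬C U[1,1] (D ∨ C)), and ¬D at every k in [2,j-1].
  j=2: rhs fails.
  j=3: rhs fails.
  j=4: rhs fails.
  j=5: rhs holds; lhs holds on [2,4]. k = 3.

3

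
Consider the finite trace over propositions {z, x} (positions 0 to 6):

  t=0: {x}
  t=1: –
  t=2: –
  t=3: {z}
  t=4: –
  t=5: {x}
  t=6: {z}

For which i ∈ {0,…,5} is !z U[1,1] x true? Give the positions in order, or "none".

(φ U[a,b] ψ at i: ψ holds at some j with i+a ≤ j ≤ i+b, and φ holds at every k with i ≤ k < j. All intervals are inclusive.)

4

Evaluate at each i in [0,5]:
  i=0: ✗ (no rhs in [1,1])
  i=1: ✗ (no rhs in [2,2])
  i=2: ✗ (no rhs in [3,3])
  i=3: ✗ (no rhs in [4,4])
  i=4: ✓ (rhs at j=5; lhs holds on [4,4])
  i=5: ✗ (no rhs in [6,6])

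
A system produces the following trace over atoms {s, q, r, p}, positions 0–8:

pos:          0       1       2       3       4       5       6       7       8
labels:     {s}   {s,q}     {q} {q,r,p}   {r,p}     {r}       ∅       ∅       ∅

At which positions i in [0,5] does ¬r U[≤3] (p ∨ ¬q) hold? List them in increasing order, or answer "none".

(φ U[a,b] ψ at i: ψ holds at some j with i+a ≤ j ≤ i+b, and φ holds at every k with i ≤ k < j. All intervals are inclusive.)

Evaluate at each i in [0,5]:
  i=0: ✓ (rhs at j=0)
  i=1: ✓ (rhs at j=3; lhs holds on [1,2])
  i=2: ✓ (rhs at j=3; lhs holds on [2,2])
  i=3: ✓ (rhs at j=3)
  i=4: ✓ (rhs at j=4)
  i=5: ✓ (rhs at j=5)

0, 1, 2, 3, 4, 5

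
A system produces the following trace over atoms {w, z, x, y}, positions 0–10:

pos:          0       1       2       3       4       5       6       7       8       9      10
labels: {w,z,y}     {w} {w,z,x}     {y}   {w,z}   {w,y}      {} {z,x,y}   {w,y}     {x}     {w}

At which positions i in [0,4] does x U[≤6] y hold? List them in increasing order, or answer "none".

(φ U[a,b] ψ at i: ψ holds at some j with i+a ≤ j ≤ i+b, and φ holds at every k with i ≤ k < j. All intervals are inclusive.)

Evaluate at each i in [0,4]:
  i=0: ✓ (rhs at j=0)
  i=1: ✗ (lhs fails at k=1 before rhs at j=3)
  i=2: ✓ (rhs at j=3; lhs holds on [2,2])
  i=3: ✓ (rhs at j=3)
  i=4: ✗ (lhs fails at k=4 before rhs at j=5)

0, 2, 3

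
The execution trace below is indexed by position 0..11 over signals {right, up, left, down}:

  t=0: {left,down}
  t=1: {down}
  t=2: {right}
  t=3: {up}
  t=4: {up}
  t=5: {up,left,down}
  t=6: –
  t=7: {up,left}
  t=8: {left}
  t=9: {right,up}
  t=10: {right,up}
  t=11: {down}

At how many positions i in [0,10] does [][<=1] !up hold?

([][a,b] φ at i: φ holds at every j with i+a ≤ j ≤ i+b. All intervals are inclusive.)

Evaluate at each i in [0,10]:
  i=0: ✓ (all of [0,1])
  i=1: ✓ (all of [1,2])
  i=2: ✗ (fails at j=3)
  i=3: ✗ (fails at j=3)
  i=4: ✗ (fails at j=4)
  i=5: ✗ (fails at j=5)
  i=6: ✗ (fails at j=7)
  i=7: ✗ (fails at j=7)
  i=8: ✗ (fails at j=9)
  i=9: ✗ (fails at j=9)
  i=10: ✗ (fails at j=10)
Positions where it holds: {0, 1} → 2.

2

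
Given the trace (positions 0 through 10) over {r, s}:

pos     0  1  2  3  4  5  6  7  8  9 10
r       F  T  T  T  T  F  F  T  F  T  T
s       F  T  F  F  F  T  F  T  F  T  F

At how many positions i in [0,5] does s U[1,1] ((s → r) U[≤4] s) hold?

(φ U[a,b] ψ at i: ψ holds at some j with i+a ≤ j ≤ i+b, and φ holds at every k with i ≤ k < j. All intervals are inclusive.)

2

Evaluate at each i in [0,5]:
  i=0: ✗ (lhs fails at k=0 before rhs at j=1)
  i=1: ✓ (rhs at j=2; lhs holds on [1,1])
  i=2: ✗ (lhs fails at k=2 before rhs at j=3)
  i=3: ✗ (lhs fails at k=3 before rhs at j=4)
  i=4: ✗ (lhs fails at k=4 before rhs at j=5)
  i=5: ✓ (rhs at j=6; lhs holds on [5,5])
Positions where it holds: {1, 5} → 2.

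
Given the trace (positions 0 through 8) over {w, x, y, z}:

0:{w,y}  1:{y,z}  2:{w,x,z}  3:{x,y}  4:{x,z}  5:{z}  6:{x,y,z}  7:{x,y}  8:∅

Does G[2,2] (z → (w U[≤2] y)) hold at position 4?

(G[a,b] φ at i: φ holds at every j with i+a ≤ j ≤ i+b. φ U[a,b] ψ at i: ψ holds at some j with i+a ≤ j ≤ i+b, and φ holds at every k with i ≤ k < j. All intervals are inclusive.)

Check (z → (w U[≤2] y)) at every j in [6,6]:
  j=6: antecedent true; consequent holds → ✓
All positions satisfy it → formula holds.

Holds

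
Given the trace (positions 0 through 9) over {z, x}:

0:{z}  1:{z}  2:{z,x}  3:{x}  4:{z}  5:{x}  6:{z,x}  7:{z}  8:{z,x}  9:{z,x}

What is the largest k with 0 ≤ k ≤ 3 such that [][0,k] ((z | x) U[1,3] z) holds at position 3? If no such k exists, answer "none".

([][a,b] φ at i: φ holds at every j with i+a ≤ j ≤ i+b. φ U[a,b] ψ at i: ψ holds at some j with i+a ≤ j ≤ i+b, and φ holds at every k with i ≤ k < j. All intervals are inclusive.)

3

((z | x) U[1,3] z) must hold from j=3 onward; find where it first fails.
  j=3: holds
  j=4: holds
  j=5: holds
  j=6: holds
Holds through j=6; largest k = 3.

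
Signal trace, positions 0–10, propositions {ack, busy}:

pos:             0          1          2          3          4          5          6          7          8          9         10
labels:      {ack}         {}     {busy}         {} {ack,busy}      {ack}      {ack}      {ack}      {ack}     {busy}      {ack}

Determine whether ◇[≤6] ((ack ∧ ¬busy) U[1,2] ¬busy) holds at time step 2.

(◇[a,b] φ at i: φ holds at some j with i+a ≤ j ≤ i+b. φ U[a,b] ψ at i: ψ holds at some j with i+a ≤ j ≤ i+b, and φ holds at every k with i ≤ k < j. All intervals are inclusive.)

Check ((ack ∧ ¬busy) U[1,2] ¬busy) at each j in [2,8]:
  j=2: fails
  j=3: fails
  j=4: fails
  j=5: holds
  j=6: holds
  j=7: holds
  j=8: fails
Found at j=5 → formula holds.

True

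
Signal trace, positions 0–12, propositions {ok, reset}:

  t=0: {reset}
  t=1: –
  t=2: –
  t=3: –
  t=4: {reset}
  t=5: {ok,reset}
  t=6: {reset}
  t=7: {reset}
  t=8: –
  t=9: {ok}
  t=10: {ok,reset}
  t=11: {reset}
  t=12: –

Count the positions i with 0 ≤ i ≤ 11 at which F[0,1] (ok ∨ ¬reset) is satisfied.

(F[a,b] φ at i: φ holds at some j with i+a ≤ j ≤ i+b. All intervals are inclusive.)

Evaluate at each i in [0,11]:
  i=0: ✓ (witness j=1)
  i=1: ✓ (witness j=1)
  i=2: ✓ (witness j=2)
  i=3: ✓ (witness j=3)
  i=4: ✓ (witness j=5)
  i=5: ✓ (witness j=5)
  i=6: ✗ (none in [6,7])
  i=7: ✓ (witness j=8)
  i=8: ✓ (witness j=8)
  i=9: ✓ (witness j=9)
  i=10: ✓ (witness j=10)
  i=11: ✓ (witness j=12)
Positions where it holds: {0, 1, 2, 3, 4, 5, 7, 8, 9, 10, 11} → 11.

11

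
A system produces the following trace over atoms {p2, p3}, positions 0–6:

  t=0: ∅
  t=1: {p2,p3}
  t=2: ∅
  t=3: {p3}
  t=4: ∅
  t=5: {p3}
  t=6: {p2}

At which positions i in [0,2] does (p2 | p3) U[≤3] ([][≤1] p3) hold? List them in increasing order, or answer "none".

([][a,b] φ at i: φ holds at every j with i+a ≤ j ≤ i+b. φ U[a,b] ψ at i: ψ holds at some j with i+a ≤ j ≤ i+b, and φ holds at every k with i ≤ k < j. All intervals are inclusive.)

none

Evaluate at each i in [0,2]:
  i=0: ✗ (no rhs in [0,3])
  i=1: ✗ (no rhs in [1,4])
  i=2: ✗ (no rhs in [2,5])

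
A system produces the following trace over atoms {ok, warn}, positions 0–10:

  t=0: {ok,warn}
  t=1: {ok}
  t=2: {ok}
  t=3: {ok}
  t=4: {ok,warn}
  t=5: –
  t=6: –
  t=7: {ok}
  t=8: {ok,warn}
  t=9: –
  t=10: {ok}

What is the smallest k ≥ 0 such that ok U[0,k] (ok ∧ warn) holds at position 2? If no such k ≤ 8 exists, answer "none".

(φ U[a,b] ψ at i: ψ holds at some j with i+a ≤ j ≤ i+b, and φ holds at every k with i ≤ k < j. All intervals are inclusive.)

Need earliest j ≥ 2 with (ok ∧ warn), and ok at every k in [2,j-1].
  j=2: rhs fails.
  j=3: rhs fails.
  j=4: rhs holds; lhs holds on [2,3]. k = 2.

2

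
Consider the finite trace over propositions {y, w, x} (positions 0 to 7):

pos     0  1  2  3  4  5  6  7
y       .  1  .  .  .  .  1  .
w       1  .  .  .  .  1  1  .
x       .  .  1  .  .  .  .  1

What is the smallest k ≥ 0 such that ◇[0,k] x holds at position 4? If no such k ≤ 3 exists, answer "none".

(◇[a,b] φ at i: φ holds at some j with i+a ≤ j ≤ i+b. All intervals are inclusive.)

3

Scan j = 4,5,… for x:
  j=4: fails
  j=5: fails
  j=6: fails
  j=7: holds
First hit at j=7, so smallest k = 7-4 = 3.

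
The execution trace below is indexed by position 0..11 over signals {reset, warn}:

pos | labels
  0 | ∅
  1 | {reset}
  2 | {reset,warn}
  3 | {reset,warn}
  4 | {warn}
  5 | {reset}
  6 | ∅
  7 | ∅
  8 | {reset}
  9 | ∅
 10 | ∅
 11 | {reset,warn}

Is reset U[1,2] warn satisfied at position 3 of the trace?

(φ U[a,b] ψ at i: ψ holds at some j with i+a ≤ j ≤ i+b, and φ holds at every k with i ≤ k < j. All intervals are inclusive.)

True

Need some j in [4,5] with warn, and reset at every k in [3,j-1].
  j=4: warn holds; reset holds at every k in [3,3] → satisfied.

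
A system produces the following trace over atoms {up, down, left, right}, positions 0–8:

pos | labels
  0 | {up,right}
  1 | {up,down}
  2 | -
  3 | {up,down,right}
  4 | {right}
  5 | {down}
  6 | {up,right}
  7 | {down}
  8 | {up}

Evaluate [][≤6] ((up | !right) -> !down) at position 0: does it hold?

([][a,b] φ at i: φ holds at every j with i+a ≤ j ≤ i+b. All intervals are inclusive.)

Check ((up | !right) -> !down) at every j in [0,6]:
  j=0: antecedent true; consequent true → ✓
  j=1: antecedent true; consequent false → ✗
  j=2: antecedent true; consequent true → ✓
  j=3: antecedent true; consequent false → ✗
  j=4: antecedent false → ✓
  j=5: antecedent true; consequent false → ✗
  j=6: antecedent true; consequent true → ✓
Fails at j=1 → formula fails.

Does not hold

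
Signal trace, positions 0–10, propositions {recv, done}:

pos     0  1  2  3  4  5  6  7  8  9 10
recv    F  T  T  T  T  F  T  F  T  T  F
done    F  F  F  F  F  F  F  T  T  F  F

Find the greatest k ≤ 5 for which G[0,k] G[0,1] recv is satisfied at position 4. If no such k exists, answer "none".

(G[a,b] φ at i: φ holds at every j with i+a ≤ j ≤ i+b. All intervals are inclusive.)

G[0,1] recv must hold from j=4 onward; find where it first fails.
  j=4: fails → no k works.

none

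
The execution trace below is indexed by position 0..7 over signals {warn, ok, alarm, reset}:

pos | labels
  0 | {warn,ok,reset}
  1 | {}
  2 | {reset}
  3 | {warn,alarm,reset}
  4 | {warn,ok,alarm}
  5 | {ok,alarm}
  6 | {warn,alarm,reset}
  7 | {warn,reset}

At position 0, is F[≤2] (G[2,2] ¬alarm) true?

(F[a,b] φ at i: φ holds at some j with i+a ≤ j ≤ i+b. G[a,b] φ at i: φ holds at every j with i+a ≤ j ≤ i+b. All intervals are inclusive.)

Yes

Check G[2,2] ¬alarm at each j in [0,2]:
  j=0: holds on [2,2]
  j=1: fails at 3
  j=2: fails at 4
Found at j=0 → formula holds.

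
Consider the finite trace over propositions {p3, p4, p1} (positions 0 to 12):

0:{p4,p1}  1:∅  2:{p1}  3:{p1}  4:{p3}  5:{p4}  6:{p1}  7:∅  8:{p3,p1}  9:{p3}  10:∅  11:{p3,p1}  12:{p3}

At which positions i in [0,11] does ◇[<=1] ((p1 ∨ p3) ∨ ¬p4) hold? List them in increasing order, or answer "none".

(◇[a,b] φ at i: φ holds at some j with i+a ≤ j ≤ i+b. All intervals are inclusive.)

Evaluate at each i in [0,11]:
  i=0: ✓ (witness j=0)
  i=1: ✓ (witness j=1)
  i=2: ✓ (witness j=2)
  i=3: ✓ (witness j=3)
  i=4: ✓ (witness j=4)
  i=5: ✓ (witness j=6)
  i=6: ✓ (witness j=6)
  i=7: ✓ (witness j=7)
  i=8: ✓ (witness j=8)
  i=9: ✓ (witness j=9)
  i=10: ✓ (witness j=10)
  i=11: ✓ (witness j=11)

0, 1, 2, 3, 4, 5, 6, 7, 8, 9, 10, 11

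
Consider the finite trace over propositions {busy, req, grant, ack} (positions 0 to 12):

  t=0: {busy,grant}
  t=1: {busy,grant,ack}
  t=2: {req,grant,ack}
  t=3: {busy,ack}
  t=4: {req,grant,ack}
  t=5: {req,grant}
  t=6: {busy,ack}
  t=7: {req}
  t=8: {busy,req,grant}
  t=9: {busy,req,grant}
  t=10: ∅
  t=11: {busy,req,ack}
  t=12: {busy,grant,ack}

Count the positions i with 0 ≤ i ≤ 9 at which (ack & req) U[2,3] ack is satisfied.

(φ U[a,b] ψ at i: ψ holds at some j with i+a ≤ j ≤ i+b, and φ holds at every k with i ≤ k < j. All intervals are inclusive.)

Evaluate at each i in [0,9]:
  i=0: ✗ (lhs fails at k=0 before rhs at j=2)
  i=1: ✗ (lhs fails at k=1 before rhs at j=3)
  i=2: ✗ (lhs fails at k=3 before rhs at j=4)
  i=3: ✗ (lhs fails at k=3 before rhs at j=6)
  i=4: ✗ (lhs fails at k=5 before rhs at j=6)
  i=5: ✗ (no rhs in [7,8])
  i=6: ✗ (no rhs in [8,9])
  i=7: ✗ (no rhs in [9,10])
  i=8: ✗ (lhs fails at k=8 before rhs at j=11)
  i=9: ✗ (lhs fails at k=9 before rhs at j=11)
Positions where it holds: {} → 0.

0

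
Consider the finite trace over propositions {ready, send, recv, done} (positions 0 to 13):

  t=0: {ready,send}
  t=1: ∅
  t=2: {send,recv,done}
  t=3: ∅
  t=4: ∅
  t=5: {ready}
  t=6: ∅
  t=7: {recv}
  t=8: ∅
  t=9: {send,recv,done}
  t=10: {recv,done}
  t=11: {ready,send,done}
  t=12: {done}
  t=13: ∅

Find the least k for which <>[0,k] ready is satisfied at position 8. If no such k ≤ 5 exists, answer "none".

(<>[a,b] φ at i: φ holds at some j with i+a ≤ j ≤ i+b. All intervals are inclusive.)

3

Scan j = 8,9,… for ready:
  j=8: fails
  j=9: fails
  j=10: fails
  j=11: holds
First hit at j=11, so smallest k = 11-8 = 3.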